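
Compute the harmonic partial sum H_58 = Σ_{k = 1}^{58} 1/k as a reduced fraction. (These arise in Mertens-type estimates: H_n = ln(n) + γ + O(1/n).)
H_58 = 254381445831833111660789/54749786241679275146400

Direct summation: H_58 = 1 + 1/2 + ... + 1/58. The least common denominator is lcm(1, ..., 58) = 164249358725037825439200; over this denominator the numerator is 164249358725037825439200 + 82124679362518912719600 + 54749786241679275146400 + 41062339681259456359800 + 32849871745007565087840 + 27374893120839637573200 + 23464194103576832205600 + 20531169840629728179900 + 18249928747226425048800 + 16424935872503782543920 + 14931759884094347767200 + 13687446560419818786600 + 12634566055772140418400 + 11732097051788416102800 + 10949957248335855029280 + 10265584920314864089950 + 9661726983825754437600 + 9124964373613212524400 + 8644703090791464496800 + 8212467936251891271960 + 7821398034525610735200 + 7465879942047173883600 + 7141276466305992410400 + 6843723280209909393300 + 6569974349001513017568 + 6317283027886070209200 + 6083309582408808349600 + 5866048525894208051400 + 5663770990518545704800 + 5474978624167927514640 + 5298366410485091143200 + 5132792460157432044975 + 4977253294698115922400 + 4830863491912877218800 + 4692838820715366441120 + 4562482186806606262200 + 4439171857433454741600 + 4322351545395732248400 + 4211522018590713472800 + 4106233968125945635980 + 4006081920122873791200 + 3910699017262805367600 + 3819752528489251754400 + 3732939971023586941800 + 3649985749445285009760 + 3570638233152996205200 + 3494667206915698413600 + 3421861640104954696650 + 3352027729082404600800 + 3284987174500756508784 + 3220575661275251479200 + 3158641513943035104600 + 3099044504245996706400 + 3041654791204404174800 + 2986351976818869553440 + 2933024262947104025700 + 2881567696930488165600 + 2831885495259272852400 = 763144337495499334982367, so H_58 = 763144337495499334982367/164249358725037825439200; reducing by gcd(763144337495499334982367, 164249358725037825439200) = 3 gives 254381445831833111660789/54749786241679275146400 ≈ 4.64625. (The PNT-adjacent estimate ln(58) + γ ≈ 4.63766 matches within O(1/n).)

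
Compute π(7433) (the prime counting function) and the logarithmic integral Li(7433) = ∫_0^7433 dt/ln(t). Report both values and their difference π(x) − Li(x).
π(7433) = 942;  Li(7433) ≈ 963.07;  π(x) − Li(x) ≈ -21.07.

Direct count of primes ≤ 7433 gives π(7433) = 942. Numerical evaluation of the logarithmic integral gives Li(7433) ≈ 963.07. The difference π(x) − Li(x) ≈ -21.07 is typically negative for small/moderate x (Li(x) overestimates), though Littlewood's theorem shows this sign changes infinitely often.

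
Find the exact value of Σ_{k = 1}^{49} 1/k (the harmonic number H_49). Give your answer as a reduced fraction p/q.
H_49 = 13881256687139135026631/3099044504245996706400

Direct summation: H_49 = 1 + 1/2 + ... + 1/49. The least common denominator is lcm(1, ..., 49) = 3099044504245996706400; over this denominator the numerator is 3099044504245996706400 + 1549522252122998353200 + 1033014834748665568800 + 774761126061499176600 + 619808900849199341280 + 516507417374332784400 + 442720643463713815200 + 387380563030749588300 + 344338278249555189600 + 309904450424599670640 + 281731318567817882400 + 258253708687166392200 + 238388038788153592800 + 221360321731856907600 + 206602966949733113760 + 193690281515374794150 + 182296735543882159200 + 172169139124777594800 + 163107605486631405600 + 154952225212299835320 + 147573547821237938400 + 140865659283908941200 + 134741065401999856800 + 129126854343583196100 + 123961780169839868256 + 119194019394076796400 + 114779426083185063200 + 110680160865928453800 + 106863603594689541600 + 103301483474866556880 + 99969177556322474400 + 96845140757687397075 + 93910439522605960800 + 91148367771941079600 + 88544128692742763040 + 86084569562388797400 + 83757959574216127200 + 81553802743315702800 + 79462679596051197600 + 77476112606149917660 + 75586451323073090400 + 73786773910618969200 + 72070802424325504800 + 70432829641954470600 + 68867655649911037920 + 67370532700999928400 + 65937117111616951200 + 64563427171791598050 + 63245806209101973600 = 13881256687139135026631, so H_49 = 13881256687139135026631/3099044504245996706400 (already in lowest terms) ≈ 4.47921. (The PNT-adjacent estimate ln(49) + γ ≈ 4.46904 matches within O(1/n).)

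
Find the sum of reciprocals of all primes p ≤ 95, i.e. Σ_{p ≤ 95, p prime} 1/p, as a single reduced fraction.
Σ 1/p = 42605658161771733665696611824842057/23768741896345550770650537601358310

π(95) = 24, so the primes ≤ 95 are [2, 3, 5, 7, 11, 13, 17, 19, 23, 29, 31, 37, 41, 43, 47, 53, 59, 61, 67, 71, 73, 79, 83, 89]. Summing 1/p over these primes: 42605658161771733665696611824842057/23768741896345550770650537601358310 ≈ 1.7925. Mertens estimate ln ln(95) + 0.2615 ≈ 1.7775.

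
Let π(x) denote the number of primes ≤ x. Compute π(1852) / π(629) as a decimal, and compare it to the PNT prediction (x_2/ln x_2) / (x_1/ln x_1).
π(1852)/π(629) = 283/114 ≈ 2.4825;  PNT prediction ≈ 2.5218.

π(629) = 114 and π(1852) = 283, so π(1852)/π(629) ≈ 2.4825. The PNT-predicted ratio is (1852/ln(1852)) / (629/ln(629)) ≈ 2.5218. The two agree to within a few percent, as expected.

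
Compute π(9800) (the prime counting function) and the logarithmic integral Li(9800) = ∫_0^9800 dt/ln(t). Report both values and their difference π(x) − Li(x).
π(9800) = 1208;  Li(9800) ≈ 1224.40;  π(x) − Li(x) ≈ -16.40.

Direct count of primes ≤ 9800 gives π(9800) = 1208. Numerical evaluation of the logarithmic integral gives Li(9800) ≈ 1224.40. The difference π(x) − Li(x) ≈ -16.40 is typically negative for small/moderate x (Li(x) overestimates), though Littlewood's theorem shows this sign changes infinitely often.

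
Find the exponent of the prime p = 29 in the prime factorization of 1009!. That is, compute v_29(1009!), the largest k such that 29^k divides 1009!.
v_29(1009!) = 35

Legendre's formula: v_p(n!) = Σ_{k ≥ 1} ⌊n / p^k⌋. For p = 29, n = 1009, the terms are:
  ⌊1009/29^1⌋ = ⌊1009/29⌋ = 34
  ⌊1009/29^2⌋ = ⌊1009/841⌋ = 1
(the next term ⌊1009/29^3⌋ = 0, terminating the sum). Summing: v_29(1009!) = 34 + 1 = 35.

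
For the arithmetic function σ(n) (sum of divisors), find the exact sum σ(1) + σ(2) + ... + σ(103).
Σ_{n ≤ 103} σ(n) = 8721

Compute σ(n) for each 1 ≤ n ≤ 103: σ(1) = 1, σ(2) = 3, σ(3) = 4, σ(4) = 7, σ(5) = 6, σ(6) = 12, σ(7) = 8, σ(8) = 15, σ(9) = 13, σ(10) = 18, σ(11) = 12, σ(12) = 28, σ(13) = 14, σ(14) = 24, σ(15) = 24, σ(16) = 31, σ(17) = 18, σ(18) = 39, σ(19) = 20, σ(20) = 42, σ(21) = 32, σ(22) = 36, σ(23) = 24, σ(24) = 60, σ(25) = 31, σ(26) = 42, σ(27) = 40, σ(28) = 56, σ(29) = 30, σ(30) = 72, σ(31) = 32, σ(32) = 63, σ(33) = 48, σ(34) = 54, σ(35) = 48, σ(36) = 91, σ(37) = 38, σ(38) = 60, σ(39) = 56, σ(40) = 90, σ(41) = 42, σ(42) = 96, σ(43) = 44, σ(44) = 84, σ(45) = 78, σ(46) = 72, σ(47) = 48, σ(48) = 124, σ(49) = 57, σ(50) = 93, σ(51) = 72, σ(52) = 98, σ(53) = 54, σ(54) = 120, σ(55) = 72, σ(56) = 120, σ(57) = 80, σ(58) = 90, σ(59) = 60, σ(60) = 168, σ(61) = 62, σ(62) = 96, σ(63) = 104, σ(64) = 127, σ(65) = 84, σ(66) = 144, σ(67) = 68, σ(68) = 126, σ(69) = 96, σ(70) = 144, σ(71) = 72, σ(72) = 195, σ(73) = 74, σ(74) = 114, σ(75) = 124, σ(76) = 140, σ(77) = 96, σ(78) = 168, σ(79) = 80, σ(80) = 186, σ(81) = 121, σ(82) = 126, σ(83) = 84, σ(84) = 224, σ(85) = 108, σ(86) = 132, σ(87) = 120, σ(88) = 180, σ(89) = 90, σ(90) = 234, σ(91) = 112, σ(92) = 168, σ(93) = 128, σ(94) = 144, σ(95) = 120, σ(96) = 252, σ(97) = 98, σ(98) = 171, σ(99) = 156, σ(100) = 217, σ(101) = 102, σ(102) = 216, σ(103) = 104. Summing all 103 values: 8721. (Average order: Σ_{n ≤ x} σ(n) ~ (π²/12) x². For x = 103, (π²/12)·103² ≈ 8725.55.)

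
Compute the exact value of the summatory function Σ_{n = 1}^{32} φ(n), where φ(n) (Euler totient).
Σ_{n ≤ 32} φ(n) = 324

Compute φ(n) for each 1 ≤ n ≤ 32: φ(1) = 1, φ(2) = 1, φ(3) = 2, φ(4) = 2, φ(5) = 4, φ(6) = 2, φ(7) = 6, φ(8) = 4, φ(9) = 6, φ(10) = 4, φ(11) = 10, φ(12) = 4, φ(13) = 12, φ(14) = 6, φ(15) = 8, φ(16) = 8, φ(17) = 16, φ(18) = 6, φ(19) = 18, φ(20) = 8, φ(21) = 12, φ(22) = 10, φ(23) = 22, φ(24) = 8, φ(25) = 20, φ(26) = 12, φ(27) = 18, φ(28) = 12, φ(29) = 28, φ(30) = 8, φ(31) = 30, φ(32) = 16. Summing all 32 values: 324. (Average order: Σ_{n ≤ x} φ(n) ~ (3/π²) x². For x = 32, (3/π²)·32² ≈ 311.26.)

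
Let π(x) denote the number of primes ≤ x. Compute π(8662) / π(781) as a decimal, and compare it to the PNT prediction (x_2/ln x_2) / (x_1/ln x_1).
π(8662)/π(781) = 1077/137 ≈ 7.8613;  PNT prediction ≈ 8.1476.

π(781) = 137 and π(8662) = 1077, so π(8662)/π(781) ≈ 7.8613. The PNT-predicted ratio is (8662/ln(8662)) / (781/ln(781)) ≈ 8.1476. The two agree to within a few percent, as expected.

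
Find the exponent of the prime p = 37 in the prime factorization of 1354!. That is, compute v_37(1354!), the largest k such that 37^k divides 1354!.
v_37(1354!) = 36

Legendre's formula: v_p(n!) = Σ_{k ≥ 1} ⌊n / p^k⌋. For p = 37, n = 1354, the terms are:
  ⌊1354/37^1⌋ = ⌊1354/37⌋ = 36
(the next term ⌊1354/37^2⌋ = 0, terminating the sum). Summing: v_37(1354!) = 36 = 36.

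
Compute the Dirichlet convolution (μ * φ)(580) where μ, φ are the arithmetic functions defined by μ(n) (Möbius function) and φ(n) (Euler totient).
(μ * φ)(580) = 81

Divisors of 580: [1, 2, 4, 5, 10, 20, 29, 58, 116, 145, 290, 580]. For each d | 580:
  d = 1: μ(1) · φ(580/1) = 1 · 224 = 224
  d = 2: μ(2) · φ(580/2) = -1 · 112 = -112
  d = 4: μ(4) · φ(580/4) = 0 · 112 = 0
  d = 5: μ(5) · φ(580/5) = -1 · 56 = -56
  d = 10: μ(10) · φ(580/10) = 1 · 28 = 28
  d = 20: μ(20) · φ(580/20) = 0 · 28 = 0
  d = 29: μ(29) · φ(580/29) = -1 · 8 = -8
  d = 58: μ(58) · φ(580/58) = 1 · 4 = 4
  d = 116: μ(116) · φ(580/116) = 0 · 4 = 0
  d = 145: μ(145) · φ(580/145) = 1 · 2 = 2
  d = 290: μ(290) · φ(580/290) = -1 · 1 = -1
  d = 580: μ(580) · φ(580/580) = 0 · 1 = 0
Summing: (μ * φ)(580) = 224 + -112 + 0 + -56 + 28 + 0 + -8 + 4 + 0 + 2 + -1 + 0 = 81.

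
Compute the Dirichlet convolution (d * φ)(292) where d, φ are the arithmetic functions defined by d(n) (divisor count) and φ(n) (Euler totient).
(d * φ)(292) = 518

Divisors of 292: [1, 2, 4, 73, 146, 292]. For each d | 292:
  d = 1: d(1) · φ(292/1) = 1 · 144 = 144
  d = 2: d(2) · φ(292/2) = 2 · 72 = 144
  d = 4: d(4) · φ(292/4) = 3 · 72 = 216
  d = 73: d(73) · φ(292/73) = 2 · 2 = 4
  d = 146: d(146) · φ(292/146) = 4 · 1 = 4
  d = 292: d(292) · φ(292/292) = 6 · 1 = 6
Summing: (d * φ)(292) = 144 + 144 + 216 + 4 + 4 + 6 = 518.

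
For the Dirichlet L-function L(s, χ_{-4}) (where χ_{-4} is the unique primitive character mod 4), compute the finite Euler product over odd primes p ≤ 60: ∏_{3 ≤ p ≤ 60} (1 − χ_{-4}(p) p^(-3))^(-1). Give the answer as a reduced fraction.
∏ = 33892950142980005397598438491456695728452775811/34979163586504081013297614880240795412263337984

The odd primes p ≤ 60 are [3, 5, 7, 11, 13, 17, 19, 23, 29, 31, 37, 41, 43, 47, 53, 59]. For each, χ(p) = 1 if p ≡ 1 mod 4, χ(p) = −1 if p ≡ 3 mod 4. Taking (1 − χ(p)/p^3)^(-1) = p^3/(p^3 − χ(p)): (1 − (-1)/3^3)^(-1) · (1 − (1)/5^3)^(-1) · (1 − (-1)/7^3)^(-1) · (1 − (-1)/11^3)^(-1) · (1 − (1)/13^3)^(-1) · (1 − (1)/17^3)^(-1) · (1 − (-1)/19^3)^(-1) · (1 − (-1)/23^3)^(-1) · (1 − (1)/29^3)^(-1) · (1 − (-1)/31^3)^(-1) · (1 − (1)/37^3)^(-1) · (1 − (1)/41^3)^(-1) · (1 − (-1)/43^3)^(-1) · (1 − (-1)/47^3)^(-1) · (1 − (1)/53^3)^(-1) · (1 − (-1)/59^3)^(-1) = 33892950142980005397598438491456695728452775811/34979163586504081013297614880240795412263337984.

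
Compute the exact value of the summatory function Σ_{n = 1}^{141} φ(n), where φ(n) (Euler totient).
Σ_{n ≤ 141} φ(n) = 6092

Compute φ(n) for each 1 ≤ n ≤ 141: φ(1) = 1, φ(2) = 1, φ(3) = 2, φ(4) = 2, φ(5) = 4, φ(6) = 2, φ(7) = 6, φ(8) = 4, φ(9) = 6, φ(10) = 4, φ(11) = 10, φ(12) = 4, φ(13) = 12, φ(14) = 6, φ(15) = 8, φ(16) = 8, φ(17) = 16, φ(18) = 6, φ(19) = 18, φ(20) = 8, φ(21) = 12, φ(22) = 10, φ(23) = 22, φ(24) = 8, φ(25) = 20, φ(26) = 12, φ(27) = 18, φ(28) = 12, φ(29) = 28, φ(30) = 8, φ(31) = 30, φ(32) = 16, φ(33) = 20, φ(34) = 16, φ(35) = 24, φ(36) = 12, φ(37) = 36, φ(38) = 18, φ(39) = 24, φ(40) = 16, φ(41) = 40, φ(42) = 12, φ(43) = 42, φ(44) = 20, φ(45) = 24, φ(46) = 22, φ(47) = 46, φ(48) = 16, φ(49) = 42, φ(50) = 20, φ(51) = 32, φ(52) = 24, φ(53) = 52, φ(54) = 18, φ(55) = 40, φ(56) = 24, φ(57) = 36, φ(58) = 28, φ(59) = 58, φ(60) = 16, φ(61) = 60, φ(62) = 30, φ(63) = 36, φ(64) = 32, φ(65) = 48, φ(66) = 20, φ(67) = 66, φ(68) = 32, φ(69) = 44, φ(70) = 24, φ(71) = 70, φ(72) = 24, φ(73) = 72, φ(74) = 36, φ(75) = 40, φ(76) = 36, φ(77) = 60, φ(78) = 24, φ(79) = 78, φ(80) = 32, φ(81) = 54, φ(82) = 40, φ(83) = 82, φ(84) = 24, φ(85) = 64, φ(86) = 42, φ(87) = 56, φ(88) = 40, φ(89) = 88, φ(90) = 24, φ(91) = 72, φ(92) = 44, φ(93) = 60, φ(94) = 46, φ(95) = 72, φ(96) = 32, φ(97) = 96, φ(98) = 42, φ(99) = 60, φ(100) = 40, φ(101) = 100, φ(102) = 32, φ(103) = 102, φ(104) = 48, φ(105) = 48, φ(106) = 52, φ(107) = 106, φ(108) = 36, φ(109) = 108, φ(110) = 40, φ(111) = 72, φ(112) = 48, φ(113) = 112, φ(114) = 36, φ(115) = 88, φ(116) = 56, φ(117) = 72, φ(118) = 58, φ(119) = 96, φ(120) = 32, φ(121) = 110, φ(122) = 60, φ(123) = 80, φ(124) = 60, φ(125) = 100, φ(126) = 36, φ(127) = 126, φ(128) = 64, φ(129) = 84, φ(130) = 48, φ(131) = 130, φ(132) = 40, φ(133) = 108, φ(134) = 66, φ(135) = 72, φ(136) = 64, φ(137) = 136, φ(138) = 44, φ(139) = 138, φ(140) = 48, φ(141) = 92. Summing all 141 values: 6092. (Average order: Σ_{n ≤ x} φ(n) ~ (3/π²) x². For x = 141, (3/π²)·141² ≈ 6043.10.)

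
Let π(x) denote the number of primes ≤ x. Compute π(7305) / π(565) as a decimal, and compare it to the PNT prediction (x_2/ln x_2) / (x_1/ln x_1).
π(7305)/π(565) = 930/103 ≈ 9.0291;  PNT prediction ≈ 9.2094.

π(565) = 103 and π(7305) = 930, so π(7305)/π(565) ≈ 9.0291. The PNT-predicted ratio is (7305/ln(7305)) / (565/ln(565)) ≈ 9.2094. The two agree to within a few percent, as expected.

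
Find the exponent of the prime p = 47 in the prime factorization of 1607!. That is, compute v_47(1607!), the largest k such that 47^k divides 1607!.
v_47(1607!) = 34

Legendre's formula: v_p(n!) = Σ_{k ≥ 1} ⌊n / p^k⌋. For p = 47, n = 1607, the terms are:
  ⌊1607/47^1⌋ = ⌊1607/47⌋ = 34
(the next term ⌊1607/47^2⌋ = 0, terminating the sum). Summing: v_47(1607!) = 34 = 34.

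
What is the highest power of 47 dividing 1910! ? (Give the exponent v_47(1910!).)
v_47(1910!) = 40

Legendre's formula: v_p(n!) = Σ_{k ≥ 1} ⌊n / p^k⌋. For p = 47, n = 1910, the terms are:
  ⌊1910/47^1⌋ = ⌊1910/47⌋ = 40
(the next term ⌊1910/47^2⌋ = 0, terminating the sum). Summing: v_47(1910!) = 40 = 40.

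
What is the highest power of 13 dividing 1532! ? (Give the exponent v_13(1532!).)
v_13(1532!) = 126

Legendre's formula: v_p(n!) = Σ_{k ≥ 1} ⌊n / p^k⌋. For p = 13, n = 1532, the terms are:
  ⌊1532/13^1⌋ = ⌊1532/13⌋ = 117
  ⌊1532/13^2⌋ = ⌊1532/169⌋ = 9
(the next term ⌊1532/13^3⌋ = 0, terminating the sum). Summing: v_13(1532!) = 117 + 9 = 126.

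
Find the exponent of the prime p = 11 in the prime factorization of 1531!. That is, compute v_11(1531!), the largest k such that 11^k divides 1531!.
v_11(1531!) = 152

Legendre's formula: v_p(n!) = Σ_{k ≥ 1} ⌊n / p^k⌋. For p = 11, n = 1531, the terms are:
  ⌊1531/11^1⌋ = ⌊1531/11⌋ = 139
  ⌊1531/11^2⌋ = ⌊1531/121⌋ = 12
  ⌊1531/11^3⌋ = ⌊1531/1331⌋ = 1
(the next term ⌊1531/11^4⌋ = 0, terminating the sum). Summing: v_11(1531!) = 139 + 12 + 1 = 152.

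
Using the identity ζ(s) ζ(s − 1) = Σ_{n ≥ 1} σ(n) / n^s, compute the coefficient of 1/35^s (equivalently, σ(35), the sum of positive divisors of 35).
σ(35) = 48

In the product (Σ m^0/m^s)(Σ k / k^s) = Σ (Σ_{d | n} d) / n^s, the coefficient of 1/n^s is σ(n) = Σ_{d | n} d. For n = 35, divisors are [1, 5, 7, 35]; summing: σ(35) = 48.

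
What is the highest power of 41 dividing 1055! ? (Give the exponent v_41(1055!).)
v_41(1055!) = 25

Legendre's formula: v_p(n!) = Σ_{k ≥ 1} ⌊n / p^k⌋. For p = 41, n = 1055, the terms are:
  ⌊1055/41^1⌋ = ⌊1055/41⌋ = 25
(the next term ⌊1055/41^2⌋ = 0, terminating the sum). Summing: v_41(1055!) = 25 = 25.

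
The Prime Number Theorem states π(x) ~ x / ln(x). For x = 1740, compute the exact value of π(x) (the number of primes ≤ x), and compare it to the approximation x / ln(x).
π(1740) = 270;  x/ln(x) ≈ 233.19;  relative error ≈ 13.63%.

Directly count primes up to 1740: π(1740) = 270. The PNT approximation gives 1740/ln(1740) ≈ 1740/7.46164 ≈ 233.19. Relative error (π(x) − x/ln(x)) / π(x) ≈ 13.63%; the approximation is known to undercount slightly (Li(x) is a better estimate).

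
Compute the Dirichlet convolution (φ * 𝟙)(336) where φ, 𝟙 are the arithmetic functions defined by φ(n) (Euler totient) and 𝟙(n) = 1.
(φ * 𝟙)(336) = 336

Divisors of 336: [1, 2, 3, 4, 6, 7, 8, 12, 14, 16, 21, 24, 28, 42, 48, 56, 84, 112, 168, 336]. For each d | 336:
  d = 1: φ(1) · 𝟙(336/1) = 1 · 1 = 1
  d = 2: φ(2) · 𝟙(336/2) = 1 · 1 = 1
  d = 3: φ(3) · 𝟙(336/3) = 2 · 1 = 2
  d = 4: φ(4) · 𝟙(336/4) = 2 · 1 = 2
  d = 6: φ(6) · 𝟙(336/6) = 2 · 1 = 2
  d = 7: φ(7) · 𝟙(336/7) = 6 · 1 = 6
  d = 8: φ(8) · 𝟙(336/8) = 4 · 1 = 4
  d = 12: φ(12) · 𝟙(336/12) = 4 · 1 = 4
  d = 14: φ(14) · 𝟙(336/14) = 6 · 1 = 6
  d = 16: φ(16) · 𝟙(336/16) = 8 · 1 = 8
  d = 21: φ(21) · 𝟙(336/21) = 12 · 1 = 12
  d = 24: φ(24) · 𝟙(336/24) = 8 · 1 = 8
  d = 28: φ(28) · 𝟙(336/28) = 12 · 1 = 12
  d = 42: φ(42) · 𝟙(336/42) = 12 · 1 = 12
  d = 48: φ(48) · 𝟙(336/48) = 16 · 1 = 16
  d = 56: φ(56) · 𝟙(336/56) = 24 · 1 = 24
  d = 84: φ(84) · 𝟙(336/84) = 24 · 1 = 24
  d = 112: φ(112) · 𝟙(336/112) = 48 · 1 = 48
  d = 168: φ(168) · 𝟙(336/168) = 48 · 1 = 48
  d = 336: φ(336) · 𝟙(336/336) = 96 · 1 = 96
Summing: (φ * 𝟙)(336) = 1 + 1 + 2 + 2 + 2 + 6 + 4 + 4 + 6 + 8 + 12 + 8 + 12 + 12 + 16 + 24 + 24 + 48 + 48 + 96 = 336.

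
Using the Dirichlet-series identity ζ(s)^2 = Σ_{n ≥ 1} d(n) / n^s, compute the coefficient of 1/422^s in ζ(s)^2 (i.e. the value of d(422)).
d(422) = 4

ζ(s)^2 = (Σ 1/m^s)(Σ 1/k^s). The coefficient of 1/n^s in the product is the number of ordered pairs (m, k) with mk = n, which equals d(n). For n = 422, divisors are [1, 2, 211, 422], so d(422) = 4.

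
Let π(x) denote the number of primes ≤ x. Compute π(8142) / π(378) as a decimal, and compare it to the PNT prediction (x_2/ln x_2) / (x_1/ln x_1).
π(8142)/π(378) = 1022/74 ≈ 13.8108;  PNT prediction ≈ 14.1964.

π(378) = 74 and π(8142) = 1022, so π(8142)/π(378) ≈ 13.8108. The PNT-predicted ratio is (8142/ln(8142)) / (378/ln(378)) ≈ 14.1964. The two agree to within a few percent, as expected.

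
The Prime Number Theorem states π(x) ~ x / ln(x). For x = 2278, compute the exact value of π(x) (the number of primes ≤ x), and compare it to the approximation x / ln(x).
π(2278) = 338;  x/ln(x) ≈ 294.66;  relative error ≈ 12.82%.

Directly count primes up to 2278: π(2278) = 338. The PNT approximation gives 2278/ln(2278) ≈ 2278/7.73105 ≈ 294.66. Relative error (π(x) − x/ln(x)) / π(x) ≈ 12.82%; the approximation is known to undercount slightly (Li(x) is a better estimate).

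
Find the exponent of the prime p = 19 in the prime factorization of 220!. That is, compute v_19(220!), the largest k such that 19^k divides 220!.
v_19(220!) = 11

Legendre's formula: v_p(n!) = Σ_{k ≥ 1} ⌊n / p^k⌋. For p = 19, n = 220, the terms are:
  ⌊220/19^1⌋ = ⌊220/19⌋ = 11
(the next term ⌊220/19^2⌋ = 0, terminating the sum). Summing: v_19(220!) = 11 = 11.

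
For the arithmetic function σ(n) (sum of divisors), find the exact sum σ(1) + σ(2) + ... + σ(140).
Σ_{n ≤ 140} σ(n) = 16207

Compute σ(n) for each 1 ≤ n ≤ 140: σ(1) = 1, σ(2) = 3, σ(3) = 4, σ(4) = 7, σ(5) = 6, σ(6) = 12, σ(7) = 8, σ(8) = 15, σ(9) = 13, σ(10) = 18, σ(11) = 12, σ(12) = 28, σ(13) = 14, σ(14) = 24, σ(15) = 24, σ(16) = 31, σ(17) = 18, σ(18) = 39, σ(19) = 20, σ(20) = 42, σ(21) = 32, σ(22) = 36, σ(23) = 24, σ(24) = 60, σ(25) = 31, σ(26) = 42, σ(27) = 40, σ(28) = 56, σ(29) = 30, σ(30) = 72, σ(31) = 32, σ(32) = 63, σ(33) = 48, σ(34) = 54, σ(35) = 48, σ(36) = 91, σ(37) = 38, σ(38) = 60, σ(39) = 56, σ(40) = 90, σ(41) = 42, σ(42) = 96, σ(43) = 44, σ(44) = 84, σ(45) = 78, σ(46) = 72, σ(47) = 48, σ(48) = 124, σ(49) = 57, σ(50) = 93, σ(51) = 72, σ(52) = 98, σ(53) = 54, σ(54) = 120, σ(55) = 72, σ(56) = 120, σ(57) = 80, σ(58) = 90, σ(59) = 60, σ(60) = 168, σ(61) = 62, σ(62) = 96, σ(63) = 104, σ(64) = 127, σ(65) = 84, σ(66) = 144, σ(67) = 68, σ(68) = 126, σ(69) = 96, σ(70) = 144, σ(71) = 72, σ(72) = 195, σ(73) = 74, σ(74) = 114, σ(75) = 124, σ(76) = 140, σ(77) = 96, σ(78) = 168, σ(79) = 80, σ(80) = 186, σ(81) = 121, σ(82) = 126, σ(83) = 84, σ(84) = 224, σ(85) = 108, σ(86) = 132, σ(87) = 120, σ(88) = 180, σ(89) = 90, σ(90) = 234, σ(91) = 112, σ(92) = 168, σ(93) = 128, σ(94) = 144, σ(95) = 120, σ(96) = 252, σ(97) = 98, σ(98) = 171, σ(99) = 156, σ(100) = 217, σ(101) = 102, σ(102) = 216, σ(103) = 104, σ(104) = 210, σ(105) = 192, σ(106) = 162, σ(107) = 108, σ(108) = 280, σ(109) = 110, σ(110) = 216, σ(111) = 152, σ(112) = 248, σ(113) = 114, σ(114) = 240, σ(115) = 144, σ(116) = 210, σ(117) = 182, σ(118) = 180, σ(119) = 144, σ(120) = 360, σ(121) = 133, σ(122) = 186, σ(123) = 168, σ(124) = 224, σ(125) = 156, σ(126) = 312, σ(127) = 128, σ(128) = 255, σ(129) = 176, σ(130) = 252, σ(131) = 132, σ(132) = 336, σ(133) = 160, σ(134) = 204, σ(135) = 240, σ(136) = 270, σ(137) = 138, σ(138) = 288, σ(139) = 140, σ(140) = 336. Summing all 140 values: 16207. (Average order: Σ_{n ≤ x} σ(n) ~ (π²/12) x². For x = 140, (π²/12)·140² ≈ 16120.35.)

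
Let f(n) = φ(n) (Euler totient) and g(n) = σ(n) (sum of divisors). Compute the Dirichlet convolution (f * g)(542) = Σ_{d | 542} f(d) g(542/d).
(φ * σ)(542) = 2168

Divisors of 542: [1, 2, 271, 542]. For each d | 542:
  d = 1: φ(1) · σ(542/1) = 1 · 816 = 816
  d = 2: φ(2) · σ(542/2) = 1 · 272 = 272
  d = 271: φ(271) · σ(542/271) = 270 · 3 = 810
  d = 542: φ(542) · σ(542/542) = 270 · 1 = 270
Summing: (φ * σ)(542) = 816 + 272 + 810 + 270 = 2168.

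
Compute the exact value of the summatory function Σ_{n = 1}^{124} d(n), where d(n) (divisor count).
Σ_{n ≤ 124} d(n) = 619

Compute d(n) for each 1 ≤ n ≤ 124: d(1) = 1, d(2) = 2, d(3) = 2, d(4) = 3, d(5) = 2, d(6) = 4, d(7) = 2, d(8) = 4, d(9) = 3, d(10) = 4, d(11) = 2, d(12) = 6, d(13) = 2, d(14) = 4, d(15) = 4, d(16) = 5, d(17) = 2, d(18) = 6, d(19) = 2, d(20) = 6, d(21) = 4, d(22) = 4, d(23) = 2, d(24) = 8, d(25) = 3, d(26) = 4, d(27) = 4, d(28) = 6, d(29) = 2, d(30) = 8, d(31) = 2, d(32) = 6, d(33) = 4, d(34) = 4, d(35) = 4, d(36) = 9, d(37) = 2, d(38) = 4, d(39) = 4, d(40) = 8, d(41) = 2, d(42) = 8, d(43) = 2, d(44) = 6, d(45) = 6, d(46) = 4, d(47) = 2, d(48) = 10, d(49) = 3, d(50) = 6, d(51) = 4, d(52) = 6, d(53) = 2, d(54) = 8, d(55) = 4, d(56) = 8, d(57) = 4, d(58) = 4, d(59) = 2, d(60) = 12, d(61) = 2, d(62) = 4, d(63) = 6, d(64) = 7, d(65) = 4, d(66) = 8, d(67) = 2, d(68) = 6, d(69) = 4, d(70) = 8, d(71) = 2, d(72) = 12, d(73) = 2, d(74) = 4, d(75) = 6, d(76) = 6, d(77) = 4, d(78) = 8, d(79) = 2, d(80) = 10, d(81) = 5, d(82) = 4, d(83) = 2, d(84) = 12, d(85) = 4, d(86) = 4, d(87) = 4, d(88) = 8, d(89) = 2, d(90) = 12, d(91) = 4, d(92) = 6, d(93) = 4, d(94) = 4, d(95) = 4, d(96) = 12, d(97) = 2, d(98) = 6, d(99) = 6, d(100) = 9, d(101) = 2, d(102) = 8, d(103) = 2, d(104) = 8, d(105) = 8, d(106) = 4, d(107) = 2, d(108) = 12, d(109) = 2, d(110) = 8, d(111) = 4, d(112) = 10, d(113) = 2, d(114) = 8, d(115) = 4, d(116) = 6, d(117) = 6, d(118) = 4, d(119) = 4, d(120) = 16, d(121) = 3, d(122) = 4, d(123) = 4, d(124) = 6. Summing all 124 values: 619. (Dirichlet's divisor formula: Σ_{n ≤ x} d(n) = x ln(x) + (2γ − 1) x + O(√x). For x = 124, the asymptotic estimate is ≈ 616.86.)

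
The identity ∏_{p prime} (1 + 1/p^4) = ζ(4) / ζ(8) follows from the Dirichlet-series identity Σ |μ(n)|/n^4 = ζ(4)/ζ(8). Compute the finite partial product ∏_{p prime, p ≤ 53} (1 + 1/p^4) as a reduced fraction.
∏ = 22191296873353842710281222970410269196792920578371108176528669216114688/20586999778381633591344384332656221508370849439367985929948634732675625

The primes p ≤ 53 are [2, 3, 5, 7, 11, 13, 17, 19, 23, 29, 31, 37, 41, 43, 47, 53]. For each, (1 + 1/p^4) = (p^4 + 1)/p^4. Multiplying these fractions over p ∈ [2, 3, 5, 7, 11, 13, 17, 19, 23, 29, 31, 37, 41, 43, 47, 53] gives 22191296873353842710281222970410269196792920578371108176528669216114688/20586999778381633591344384332656221508370849439367985929948634732675625. (In the limit P → ∞ this tends to ζ(4)/ζ(8).)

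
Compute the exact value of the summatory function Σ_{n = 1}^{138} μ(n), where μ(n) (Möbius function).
Σ_{n ≤ 138} μ(n) = -3

Compute μ(n) for each 1 ≤ n ≤ 138: μ(1) = 1, μ(2) = -1, μ(3) = -1, μ(4) = 0, μ(5) = -1, μ(6) = 1, μ(7) = -1, μ(8) = 0, μ(9) = 0, μ(10) = 1, μ(11) = -1, μ(12) = 0, μ(13) = -1, μ(14) = 1, μ(15) = 1, μ(16) = 0, μ(17) = -1, μ(18) = 0, μ(19) = -1, μ(20) = 0, μ(21) = 1, μ(22) = 1, μ(23) = -1, μ(24) = 0, μ(25) = 0, μ(26) = 1, μ(27) = 0, μ(28) = 0, μ(29) = -1, μ(30) = -1, μ(31) = -1, μ(32) = 0, μ(33) = 1, μ(34) = 1, μ(35) = 1, μ(36) = 0, μ(37) = -1, μ(38) = 1, μ(39) = 1, μ(40) = 0, μ(41) = -1, μ(42) = -1, μ(43) = -1, μ(44) = 0, μ(45) = 0, μ(46) = 1, μ(47) = -1, μ(48) = 0, μ(49) = 0, μ(50) = 0, μ(51) = 1, μ(52) = 0, μ(53) = -1, μ(54) = 0, μ(55) = 1, μ(56) = 0, μ(57) = 1, μ(58) = 1, μ(59) = -1, μ(60) = 0, μ(61) = -1, μ(62) = 1, μ(63) = 0, μ(64) = 0, μ(65) = 1, μ(66) = -1, μ(67) = -1, μ(68) = 0, μ(69) = 1, μ(70) = -1, μ(71) = -1, μ(72) = 0, μ(73) = -1, μ(74) = 1, μ(75) = 0, μ(76) = 0, μ(77) = 1, μ(78) = -1, μ(79) = -1, μ(80) = 0, μ(81) = 0, μ(82) = 1, μ(83) = -1, μ(84) = 0, μ(85) = 1, μ(86) = 1, μ(87) = 1, μ(88) = 0, μ(89) = -1, μ(90) = 0, μ(91) = 1, μ(92) = 0, μ(93) = 1, μ(94) = 1, μ(95) = 1, μ(96) = 0, μ(97) = -1, μ(98) = 0, μ(99) = 0, μ(100) = 0, μ(101) = -1, μ(102) = -1, μ(103) = -1, μ(104) = 0, μ(105) = -1, μ(106) = 1, μ(107) = -1, μ(108) = 0, μ(109) = -1, μ(110) = -1, μ(111) = 1, μ(112) = 0, μ(113) = -1, μ(114) = -1, μ(115) = 1, μ(116) = 0, μ(117) = 0, μ(118) = 1, μ(119) = 1, μ(120) = 0, μ(121) = 0, μ(122) = 1, μ(123) = 1, μ(124) = 0, μ(125) = 0, μ(126) = 0, μ(127) = -1, μ(128) = 0, μ(129) = 1, μ(130) = -1, μ(131) = -1, μ(132) = 0, μ(133) = 1, μ(134) = 1, μ(135) = 0, μ(136) = 0, μ(137) = -1, μ(138) = -1. Summing all 138 values: -3. (Mertens function M(x) = Σ_{n ≤ x} μ(n); on average M(x) should be small (PNT ⟺ M(x) = o(x)).)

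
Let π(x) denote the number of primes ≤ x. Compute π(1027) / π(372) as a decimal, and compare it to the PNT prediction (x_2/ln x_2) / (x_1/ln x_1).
π(1027)/π(372) = 172/73 ≈ 2.3562;  PNT prediction ≈ 2.3565.

π(372) = 73 and π(1027) = 172, so π(1027)/π(372) ≈ 2.3562. The PNT-predicted ratio is (1027/ln(1027)) / (372/ln(372)) ≈ 2.3565. The two agree to within a few percent, as expected.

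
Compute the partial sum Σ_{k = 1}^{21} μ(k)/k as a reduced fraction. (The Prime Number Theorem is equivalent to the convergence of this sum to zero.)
Σ μ(k)/k = -15019/4849845

Values of μ(k) for 1 ≤ k ≤ 21: μ(1) = 1, μ(2) = -1, μ(3) = -1, μ(5) = -1, μ(6) = 1, μ(7) = -1, μ(10) = 1, μ(11) = -1, μ(13) = -1, μ(14) = 1, μ(15) = 1, μ(17) = -1, μ(19) = -1, μ(21) = 1, with μ = 0 on non-squarefree integers. Summing μ(k)/k for k where μ(k) ≠ 0 gives -15019/4849845 ≈ -0.0031. (PNT ⟺ this sum → 0 as n → ∞.)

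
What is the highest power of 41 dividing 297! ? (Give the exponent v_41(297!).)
v_41(297!) = 7

Legendre's formula: v_p(n!) = Σ_{k ≥ 1} ⌊n / p^k⌋. For p = 41, n = 297, the terms are:
  ⌊297/41^1⌋ = ⌊297/41⌋ = 7
(the next term ⌊297/41^2⌋ = 0, terminating the sum). Summing: v_41(297!) = 7 = 7.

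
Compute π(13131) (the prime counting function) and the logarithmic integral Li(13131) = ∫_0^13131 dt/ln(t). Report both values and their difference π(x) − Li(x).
π(13131) = 1562;  Li(13131) ≈ 1580.93;  π(x) − Li(x) ≈ -18.93.

Direct count of primes ≤ 13131 gives π(13131) = 1562. Numerical evaluation of the logarithmic integral gives Li(13131) ≈ 1580.93. The difference π(x) − Li(x) ≈ -18.93 is typically negative for small/moderate x (Li(x) overestimates), though Littlewood's theorem shows this sign changes infinitely often.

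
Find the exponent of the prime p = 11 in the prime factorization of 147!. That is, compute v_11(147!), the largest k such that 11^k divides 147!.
v_11(147!) = 14

Legendre's formula: v_p(n!) = Σ_{k ≥ 1} ⌊n / p^k⌋. For p = 11, n = 147, the terms are:
  ⌊147/11^1⌋ = ⌊147/11⌋ = 13
  ⌊147/11^2⌋ = ⌊147/121⌋ = 1
(the next term ⌊147/11^3⌋ = 0, terminating the sum). Summing: v_11(147!) = 13 + 1 = 14.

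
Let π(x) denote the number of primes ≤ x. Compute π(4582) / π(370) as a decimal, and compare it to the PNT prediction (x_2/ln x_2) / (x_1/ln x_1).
π(4582)/π(370) = 619/73 ≈ 8.4795;  PNT prediction ≈ 8.6871.

π(370) = 73 and π(4582) = 619, so π(4582)/π(370) ≈ 8.4795. The PNT-predicted ratio is (4582/ln(4582)) / (370/ln(370)) ≈ 8.6871. The two agree to within a few percent, as expected.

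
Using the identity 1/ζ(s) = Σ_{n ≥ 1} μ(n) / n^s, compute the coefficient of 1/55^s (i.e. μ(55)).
μ(55) = 1

Factor n = 55 = 5 · 11. μ(n) = 0 if any exponent ≥ 2 (not squarefree); otherwise μ(n) = (−1)^{ω(n)} where ω(n) is the number of distinct prime factors. Applying: μ(55) = 1.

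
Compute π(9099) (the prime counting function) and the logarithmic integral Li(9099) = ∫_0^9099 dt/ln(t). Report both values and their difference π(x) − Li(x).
π(9099) = 1128;  Li(9099) ≈ 1147.82;  π(x) − Li(x) ≈ -19.82.

Direct count of primes ≤ 9099 gives π(9099) = 1128. Numerical evaluation of the logarithmic integral gives Li(9099) ≈ 1147.82. The difference π(x) − Li(x) ≈ -19.82 is typically negative for small/moderate x (Li(x) overestimates), though Littlewood's theorem shows this sign changes infinitely often.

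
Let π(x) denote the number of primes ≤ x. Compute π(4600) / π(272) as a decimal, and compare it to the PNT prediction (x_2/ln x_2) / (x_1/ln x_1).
π(4600)/π(272) = 622/58 ≈ 10.7241;  PNT prediction ≈ 11.2409.

π(272) = 58 and π(4600) = 622, so π(4600)/π(272) ≈ 10.7241. The PNT-predicted ratio is (4600/ln(4600)) / (272/ln(272)) ≈ 11.2409. The two agree to within a few percent, as expected.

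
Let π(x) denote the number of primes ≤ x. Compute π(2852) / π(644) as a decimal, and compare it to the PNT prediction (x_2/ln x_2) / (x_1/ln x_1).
π(2852)/π(644) = 414/117 ≈ 3.5385;  PNT prediction ≈ 3.6002.

π(644) = 117 and π(2852) = 414, so π(2852)/π(644) ≈ 3.5385. The PNT-predicted ratio is (2852/ln(2852)) / (644/ln(644)) ≈ 3.6002. The two agree to within a few percent, as expected.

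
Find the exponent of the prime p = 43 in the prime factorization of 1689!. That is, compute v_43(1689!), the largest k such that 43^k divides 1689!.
v_43(1689!) = 39

Legendre's formula: v_p(n!) = Σ_{k ≥ 1} ⌊n / p^k⌋. For p = 43, n = 1689, the terms are:
  ⌊1689/43^1⌋ = ⌊1689/43⌋ = 39
(the next term ⌊1689/43^2⌋ = 0, terminating the sum). Summing: v_43(1689!) = 39 = 39.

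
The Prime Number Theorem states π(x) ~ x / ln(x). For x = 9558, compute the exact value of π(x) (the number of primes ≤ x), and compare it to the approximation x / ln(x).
π(9558) = 1183;  x/ln(x) ≈ 1042.87;  relative error ≈ 11.85%.

Directly count primes up to 9558: π(9558) = 1183. The PNT approximation gives 9558/ln(9558) ≈ 9558/9.16513 ≈ 1042.87. Relative error (π(x) − x/ln(x)) / π(x) ≈ 11.85%; the approximation is known to undercount slightly (Li(x) is a better estimate).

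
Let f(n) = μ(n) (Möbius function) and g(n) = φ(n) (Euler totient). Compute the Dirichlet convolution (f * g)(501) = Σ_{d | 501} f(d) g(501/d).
(μ * φ)(501) = 165

Divisors of 501: [1, 3, 167, 501]. For each d | 501:
  d = 1: μ(1) · φ(501/1) = 1 · 332 = 332
  d = 3: μ(3) · φ(501/3) = -1 · 166 = -166
  d = 167: μ(167) · φ(501/167) = -1 · 2 = -2
  d = 501: μ(501) · φ(501/501) = 1 · 1 = 1
Summing: (μ * φ)(501) = 332 + -166 + -2 + 1 = 165.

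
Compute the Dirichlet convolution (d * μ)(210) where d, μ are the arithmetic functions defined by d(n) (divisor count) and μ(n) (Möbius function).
(d * μ)(210) = 1

Divisors of 210: [1, 2, 3, 5, 6, 7, 10, 14, 15, 21, 30, 35, 42, 70, 105, 210]. For each d | 210:
  d = 1: d(1) · μ(210/1) = 1 · 1 = 1
  d = 2: d(2) · μ(210/2) = 2 · -1 = -2
  d = 3: d(3) · μ(210/3) = 2 · -1 = -2
  d = 5: d(5) · μ(210/5) = 2 · -1 = -2
  d = 6: d(6) · μ(210/6) = 4 · 1 = 4
  d = 7: d(7) · μ(210/7) = 2 · -1 = -2
  d = 10: d(10) · μ(210/10) = 4 · 1 = 4
  d = 14: d(14) · μ(210/14) = 4 · 1 = 4
  d = 15: d(15) · μ(210/15) = 4 · 1 = 4
  d = 21: d(21) · μ(210/21) = 4 · 1 = 4
  d = 30: d(30) · μ(210/30) = 8 · -1 = -8
  d = 35: d(35) · μ(210/35) = 4 · 1 = 4
  d = 42: d(42) · μ(210/42) = 8 · -1 = -8
  d = 70: d(70) · μ(210/70) = 8 · -1 = -8
  d = 105: d(105) · μ(210/105) = 8 · -1 = -8
  d = 210: d(210) · μ(210/210) = 16 · 1 = 16
Summing: (d * μ)(210) = 1 + -2 + -2 + -2 + 4 + -2 + 4 + 4 + 4 + 4 + -8 + 4 + -8 + -8 + -8 + 16 = 1.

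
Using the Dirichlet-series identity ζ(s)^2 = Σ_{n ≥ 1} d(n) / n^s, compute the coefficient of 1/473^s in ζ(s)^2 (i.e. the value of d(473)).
d(473) = 4

ζ(s)^2 = (Σ 1/m^s)(Σ 1/k^s). The coefficient of 1/n^s in the product is the number of ordered pairs (m, k) with mk = n, which equals d(n). For n = 473, divisors are [1, 11, 43, 473], so d(473) = 4.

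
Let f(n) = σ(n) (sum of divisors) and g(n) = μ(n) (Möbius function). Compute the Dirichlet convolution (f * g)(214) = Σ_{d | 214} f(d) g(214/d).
(σ * μ)(214) = 214

Divisors of 214: [1, 2, 107, 214]. For each d | 214:
  d = 1: σ(1) · μ(214/1) = 1 · 1 = 1
  d = 2: σ(2) · μ(214/2) = 3 · -1 = -3
  d = 107: σ(107) · μ(214/107) = 108 · -1 = -108
  d = 214: σ(214) · μ(214/214) = 324 · 1 = 324
Summing: (σ * μ)(214) = 1 + -3 + -108 + 324 = 214.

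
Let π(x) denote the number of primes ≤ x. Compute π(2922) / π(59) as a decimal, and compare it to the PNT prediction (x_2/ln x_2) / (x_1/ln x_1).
π(2922)/π(59) = 422/17 ≈ 24.8235;  PNT prediction ≈ 25.3059.

π(59) = 17 and π(2922) = 422, so π(2922)/π(59) ≈ 24.8235. The PNT-predicted ratio is (2922/ln(2922)) / (59/ln(59)) ≈ 25.3059. The two agree to within a few percent, as expected.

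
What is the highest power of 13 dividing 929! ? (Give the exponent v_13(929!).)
v_13(929!) = 76

Legendre's formula: v_p(n!) = Σ_{k ≥ 1} ⌊n / p^k⌋. For p = 13, n = 929, the terms are:
  ⌊929/13^1⌋ = ⌊929/13⌋ = 71
  ⌊929/13^2⌋ = ⌊929/169⌋ = 5
(the next term ⌊929/13^3⌋ = 0, terminating the sum). Summing: v_13(929!) = 71 + 5 = 76.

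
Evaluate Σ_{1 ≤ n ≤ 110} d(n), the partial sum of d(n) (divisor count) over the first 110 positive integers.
Σ_{n ≤ 110} d(n) = 538

Compute d(n) for each 1 ≤ n ≤ 110: d(1) = 1, d(2) = 2, d(3) = 2, d(4) = 3, d(5) = 2, d(6) = 4, d(7) = 2, d(8) = 4, d(9) = 3, d(10) = 4, d(11) = 2, d(12) = 6, d(13) = 2, d(14) = 4, d(15) = 4, d(16) = 5, d(17) = 2, d(18) = 6, d(19) = 2, d(20) = 6, d(21) = 4, d(22) = 4, d(23) = 2, d(24) = 8, d(25) = 3, d(26) = 4, d(27) = 4, d(28) = 6, d(29) = 2, d(30) = 8, d(31) = 2, d(32) = 6, d(33) = 4, d(34) = 4, d(35) = 4, d(36) = 9, d(37) = 2, d(38) = 4, d(39) = 4, d(40) = 8, d(41) = 2, d(42) = 8, d(43) = 2, d(44) = 6, d(45) = 6, d(46) = 4, d(47) = 2, d(48) = 10, d(49) = 3, d(50) = 6, d(51) = 4, d(52) = 6, d(53) = 2, d(54) = 8, d(55) = 4, d(56) = 8, d(57) = 4, d(58) = 4, d(59) = 2, d(60) = 12, d(61) = 2, d(62) = 4, d(63) = 6, d(64) = 7, d(65) = 4, d(66) = 8, d(67) = 2, d(68) = 6, d(69) = 4, d(70) = 8, d(71) = 2, d(72) = 12, d(73) = 2, d(74) = 4, d(75) = 6, d(76) = 6, d(77) = 4, d(78) = 8, d(79) = 2, d(80) = 10, d(81) = 5, d(82) = 4, d(83) = 2, d(84) = 12, d(85) = 4, d(86) = 4, d(87) = 4, d(88) = 8, d(89) = 2, d(90) = 12, d(91) = 4, d(92) = 6, d(93) = 4, d(94) = 4, d(95) = 4, d(96) = 12, d(97) = 2, d(98) = 6, d(99) = 6, d(100) = 9, d(101) = 2, d(102) = 8, d(103) = 2, d(104) = 8, d(105) = 8, d(106) = 4, d(107) = 2, d(108) = 12, d(109) = 2, d(110) = 8. Summing all 110 values: 538. (Dirichlet's divisor formula: Σ_{n ≤ x} d(n) = x ln(x) + (2γ − 1) x + O(√x). For x = 110, the asymptotic estimate is ≈ 534.04.)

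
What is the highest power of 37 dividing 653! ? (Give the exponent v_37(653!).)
v_37(653!) = 17

Legendre's formula: v_p(n!) = Σ_{k ≥ 1} ⌊n / p^k⌋. For p = 37, n = 653, the terms are:
  ⌊653/37^1⌋ = ⌊653/37⌋ = 17
(the next term ⌊653/37^2⌋ = 0, terminating the sum). Summing: v_37(653!) = 17 = 17.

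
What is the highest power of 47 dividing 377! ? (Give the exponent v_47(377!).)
v_47(377!) = 8

Legendre's formula: v_p(n!) = Σ_{k ≥ 1} ⌊n / p^k⌋. For p = 47, n = 377, the terms are:
  ⌊377/47^1⌋ = ⌊377/47⌋ = 8
(the next term ⌊377/47^2⌋ = 0, terminating the sum). Summing: v_47(377!) = 8 = 8.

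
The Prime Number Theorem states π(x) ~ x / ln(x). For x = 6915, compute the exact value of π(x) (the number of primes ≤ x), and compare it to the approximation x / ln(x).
π(6915) = 889;  x/ln(x) ≈ 782.11;  relative error ≈ 12.02%.

Directly count primes up to 6915: π(6915) = 889. The PNT approximation gives 6915/ln(6915) ≈ 6915/8.84145 ≈ 782.11. Relative error (π(x) − x/ln(x)) / π(x) ≈ 12.02%; the approximation is known to undercount slightly (Li(x) is a better estimate).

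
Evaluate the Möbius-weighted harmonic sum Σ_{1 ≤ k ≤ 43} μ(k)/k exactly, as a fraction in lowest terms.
Σ μ(k)/k = -137190436674212/6541380665835015

Values of μ(k) for 1 ≤ k ≤ 43: μ(1) = 1, μ(2) = -1, μ(3) = -1, μ(5) = -1, μ(6) = 1, μ(7) = -1, μ(10) = 1, μ(11) = -1, μ(13) = -1, μ(14) = 1, μ(15) = 1, μ(17) = -1, μ(19) = -1, μ(21) = 1, μ(22) = 1, μ(23) = -1, μ(26) = 1, μ(29) = -1, μ(30) = -1, μ(31) = -1, μ(33) = 1, μ(34) = 1, μ(35) = 1, μ(37) = -1, μ(38) = 1, μ(39) = 1, μ(41) = -1, μ(42) = -1, μ(43) = -1, with μ = 0 on non-squarefree integers. Summing μ(k)/k for k where μ(k) ≠ 0 gives -137190436674212/6541380665835015 ≈ -0.0210. (PNT ⟺ this sum → 0 as n → ∞.)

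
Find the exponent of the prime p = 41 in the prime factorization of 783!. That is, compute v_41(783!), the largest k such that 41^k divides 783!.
v_41(783!) = 19

Legendre's formula: v_p(n!) = Σ_{k ≥ 1} ⌊n / p^k⌋. For p = 41, n = 783, the terms are:
  ⌊783/41^1⌋ = ⌊783/41⌋ = 19
(the next term ⌊783/41^2⌋ = 0, terminating the sum). Summing: v_41(783!) = 19 = 19.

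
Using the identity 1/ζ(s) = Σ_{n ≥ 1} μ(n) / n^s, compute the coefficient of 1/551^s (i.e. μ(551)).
μ(551) = 1

Factor n = 551 = 19 · 29. μ(n) = 0 if any exponent ≥ 2 (not squarefree); otherwise μ(n) = (−1)^{ω(n)} where ω(n) is the number of distinct prime factors. Applying: μ(551) = 1.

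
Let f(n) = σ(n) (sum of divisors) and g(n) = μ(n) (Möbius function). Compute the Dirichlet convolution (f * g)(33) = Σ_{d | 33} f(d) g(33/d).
(σ * μ)(33) = 33

Divisors of 33: [1, 3, 11, 33]. For each d | 33:
  d = 1: σ(1) · μ(33/1) = 1 · 1 = 1
  d = 3: σ(3) · μ(33/3) = 4 · -1 = -4
  d = 11: σ(11) · μ(33/11) = 12 · -1 = -12
  d = 33: σ(33) · μ(33/33) = 48 · 1 = 48
Summing: (σ * μ)(33) = 1 + -4 + -12 + 48 = 33.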